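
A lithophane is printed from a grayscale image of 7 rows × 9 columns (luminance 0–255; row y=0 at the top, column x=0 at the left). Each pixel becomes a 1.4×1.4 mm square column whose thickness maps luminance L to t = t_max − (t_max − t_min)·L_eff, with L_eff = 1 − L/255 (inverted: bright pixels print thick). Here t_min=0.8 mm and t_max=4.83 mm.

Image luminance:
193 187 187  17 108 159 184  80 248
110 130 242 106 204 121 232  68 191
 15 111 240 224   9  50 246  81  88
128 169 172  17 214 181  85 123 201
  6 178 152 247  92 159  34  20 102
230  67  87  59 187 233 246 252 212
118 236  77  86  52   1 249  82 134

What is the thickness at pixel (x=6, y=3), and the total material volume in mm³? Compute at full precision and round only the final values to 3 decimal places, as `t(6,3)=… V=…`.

t(6,3)=2.143 V=368.861

span = t_max - t_min = 4.83 - 0.8 = 4.030
L(6,3) = 85, L_eff = 1 - 85/255 = 0.666667 (inverted)
t(6,3) = 4.83 - 4.030·0.666667 = 2.143
Σt over all 7·9 pixels = 4798957/25500 ≈ 188.1943922
V = pitch²·Σt = 1.4²·4798957/25500 = 368.861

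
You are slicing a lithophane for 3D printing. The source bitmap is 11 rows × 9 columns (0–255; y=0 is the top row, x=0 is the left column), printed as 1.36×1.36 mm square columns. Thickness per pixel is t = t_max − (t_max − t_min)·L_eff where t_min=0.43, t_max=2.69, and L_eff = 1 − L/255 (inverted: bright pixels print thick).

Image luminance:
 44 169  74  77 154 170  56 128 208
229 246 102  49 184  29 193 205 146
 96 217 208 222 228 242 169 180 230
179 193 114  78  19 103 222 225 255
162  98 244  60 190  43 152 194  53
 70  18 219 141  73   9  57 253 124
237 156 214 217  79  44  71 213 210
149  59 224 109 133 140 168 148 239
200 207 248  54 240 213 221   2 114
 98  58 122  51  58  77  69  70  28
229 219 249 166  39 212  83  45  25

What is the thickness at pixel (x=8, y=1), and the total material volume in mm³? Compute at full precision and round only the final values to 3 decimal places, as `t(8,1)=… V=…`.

t(8,1)=1.724 V=308.397

span = t_max - t_min = 2.69 - 0.43 = 2.260
L(8,1) = 146, L_eff = 1 - 146/255 = 0.427451 (inverted)
t(8,1) = 2.69 - 2.260·0.427451 = 1.724
Σt over all 11·9 pixels = 283453/1700 ≈ 166.7370588
V = pitch²·Σt = 1.36²·283453/1700 = 308.397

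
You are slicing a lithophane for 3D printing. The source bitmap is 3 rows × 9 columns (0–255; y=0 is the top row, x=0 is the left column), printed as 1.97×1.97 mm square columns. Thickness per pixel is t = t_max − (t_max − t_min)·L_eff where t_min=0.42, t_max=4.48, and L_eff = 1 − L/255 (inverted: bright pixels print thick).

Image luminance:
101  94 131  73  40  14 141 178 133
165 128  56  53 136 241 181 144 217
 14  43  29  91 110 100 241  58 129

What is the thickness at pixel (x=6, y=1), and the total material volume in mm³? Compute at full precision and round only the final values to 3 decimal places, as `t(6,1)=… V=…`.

span = t_max - t_min = 4.48 - 0.42 = 4.060
L(6,1) = 181, L_eff = 1 - 181/255 = 0.290196 (inverted)
t(6,1) = 4.48 - 4.060·0.290196 = 3.302
Σt over all 3·9 pixels = 380954/6375 ≈ 59.7574902
V = pitch²·Σt = 1.97²·380954/6375 = 231.913

t(6,1)=3.302 V=231.913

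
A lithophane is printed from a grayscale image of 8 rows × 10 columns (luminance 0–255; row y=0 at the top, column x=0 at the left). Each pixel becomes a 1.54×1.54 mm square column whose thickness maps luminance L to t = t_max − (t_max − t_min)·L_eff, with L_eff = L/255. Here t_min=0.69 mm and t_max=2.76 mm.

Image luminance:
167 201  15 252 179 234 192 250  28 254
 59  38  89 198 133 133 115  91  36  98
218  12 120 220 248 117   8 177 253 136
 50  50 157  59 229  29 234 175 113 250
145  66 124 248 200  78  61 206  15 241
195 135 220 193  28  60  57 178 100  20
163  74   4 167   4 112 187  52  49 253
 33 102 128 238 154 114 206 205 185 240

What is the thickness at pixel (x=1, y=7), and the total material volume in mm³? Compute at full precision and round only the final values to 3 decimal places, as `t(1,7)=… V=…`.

t(1,7)=1.932 V=314.632

span = t_max - t_min = 2.76 - 0.69 = 2.070
L(1,7) = 102, L_eff = 102/255 = 0.400000
t(1,7) = 2.76 - 2.070·0.400000 = 1.932
Σt over all 8·10 pixels = 1127667/8500 ≈ 132.6667059
V = pitch²·Σt = 1.54²·1127667/8500 = 314.632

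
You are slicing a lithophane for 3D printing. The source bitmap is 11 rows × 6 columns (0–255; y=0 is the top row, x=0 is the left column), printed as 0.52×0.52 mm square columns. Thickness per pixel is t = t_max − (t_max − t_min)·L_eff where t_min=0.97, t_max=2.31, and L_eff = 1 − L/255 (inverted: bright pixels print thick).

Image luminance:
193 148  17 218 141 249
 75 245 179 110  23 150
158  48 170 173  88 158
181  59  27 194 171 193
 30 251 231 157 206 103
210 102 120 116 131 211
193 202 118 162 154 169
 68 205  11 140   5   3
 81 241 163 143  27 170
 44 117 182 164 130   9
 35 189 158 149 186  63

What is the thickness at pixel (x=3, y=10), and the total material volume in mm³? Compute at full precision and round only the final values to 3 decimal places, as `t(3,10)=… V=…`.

span = t_max - t_min = 2.31 - 0.97 = 1.340
L(3,10) = 149, L_eff = 1 - 149/255 = 0.415686 (inverted)
t(3,10) = 2.31 - 1.340·0.415686 = 1.753
Σt over all 11·6 pixels = 706847/6375 ≈ 110.8779608
V = pitch²·Σt = 0.52²·706847/6375 = 29.981

t(3,10)=1.753 V=29.981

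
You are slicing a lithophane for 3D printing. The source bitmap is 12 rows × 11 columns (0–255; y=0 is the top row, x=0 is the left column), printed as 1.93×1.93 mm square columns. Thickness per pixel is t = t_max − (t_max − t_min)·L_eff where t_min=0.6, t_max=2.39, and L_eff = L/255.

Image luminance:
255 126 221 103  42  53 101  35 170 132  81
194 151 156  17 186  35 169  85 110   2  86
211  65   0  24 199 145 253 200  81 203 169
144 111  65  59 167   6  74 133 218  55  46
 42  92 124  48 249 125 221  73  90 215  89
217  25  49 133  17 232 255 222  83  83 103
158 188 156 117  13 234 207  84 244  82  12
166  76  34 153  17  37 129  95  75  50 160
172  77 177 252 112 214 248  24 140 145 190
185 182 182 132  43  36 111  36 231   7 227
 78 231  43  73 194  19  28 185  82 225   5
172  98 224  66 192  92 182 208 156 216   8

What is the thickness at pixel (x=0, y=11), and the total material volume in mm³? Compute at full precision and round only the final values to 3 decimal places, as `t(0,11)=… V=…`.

t(0,11)=1.183 V=748.616

span = t_max - t_min = 2.39 - 0.6 = 1.790
L(0,11) = 172, L_eff = 172/255 = 0.674510
t(0,11) = 2.39 - 1.790·0.674510 = 1.183
Σt over all 12·11 pixels = 1281223/6375 ≈ 200.9761569
V = pitch²·Σt = 1.93²·1281223/6375 = 748.616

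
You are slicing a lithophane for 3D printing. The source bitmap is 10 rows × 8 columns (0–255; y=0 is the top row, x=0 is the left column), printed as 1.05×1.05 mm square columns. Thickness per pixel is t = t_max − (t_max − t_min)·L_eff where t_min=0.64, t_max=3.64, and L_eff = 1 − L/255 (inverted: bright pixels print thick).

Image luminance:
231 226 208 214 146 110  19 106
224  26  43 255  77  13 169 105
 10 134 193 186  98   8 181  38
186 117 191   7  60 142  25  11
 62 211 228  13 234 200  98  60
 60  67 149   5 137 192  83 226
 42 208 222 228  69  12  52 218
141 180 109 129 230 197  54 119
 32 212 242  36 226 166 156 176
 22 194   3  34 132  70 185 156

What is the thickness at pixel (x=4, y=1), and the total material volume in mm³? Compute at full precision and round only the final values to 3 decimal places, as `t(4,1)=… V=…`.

t(4,1)=1.546 V=186.621

span = t_max - t_min = 3.64 - 0.64 = 3.000
L(4,1) = 77, L_eff = 1 - 77/255 = 0.698039 (inverted)
t(4,1) = 3.64 - 3.000·0.698039 = 1.546
Σt over all 10·8 pixels = 14388/85 ≈ 169.2705882
V = pitch²·Σt = 1.05²·14388/85 = 186.621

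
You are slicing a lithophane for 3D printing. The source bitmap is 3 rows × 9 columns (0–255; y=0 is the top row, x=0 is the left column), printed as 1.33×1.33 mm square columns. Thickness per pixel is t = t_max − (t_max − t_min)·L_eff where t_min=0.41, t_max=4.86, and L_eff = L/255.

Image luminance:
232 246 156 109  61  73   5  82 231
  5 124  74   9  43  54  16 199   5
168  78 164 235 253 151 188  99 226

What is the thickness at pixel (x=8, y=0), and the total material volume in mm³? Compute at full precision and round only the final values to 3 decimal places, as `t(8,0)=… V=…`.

t(8,0)=0.829 V=130.679

span = t_max - t_min = 4.86 - 0.41 = 4.450
L(8,0) = 231, L_eff = 231/255 = 0.905882
t(8,0) = 4.86 - 4.450·0.905882 = 0.829
Σt over all 3·9 pixels = 94192/1275 ≈ 73.8760784
V = pitch²·Σt = 1.33²·94192/1275 = 130.679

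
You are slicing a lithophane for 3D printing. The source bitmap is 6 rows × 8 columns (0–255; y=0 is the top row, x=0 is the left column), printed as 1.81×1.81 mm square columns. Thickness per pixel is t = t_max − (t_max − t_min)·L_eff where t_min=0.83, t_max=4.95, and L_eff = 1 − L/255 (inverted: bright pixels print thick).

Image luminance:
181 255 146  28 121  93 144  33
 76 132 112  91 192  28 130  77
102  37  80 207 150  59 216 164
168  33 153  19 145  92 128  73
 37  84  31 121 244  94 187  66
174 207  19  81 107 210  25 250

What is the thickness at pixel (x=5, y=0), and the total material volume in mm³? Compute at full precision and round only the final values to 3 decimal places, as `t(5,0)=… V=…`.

t(5,0)=2.333 V=427.042

span = t_max - t_min = 4.95 - 0.83 = 4.120
L(5,0) = 93, L_eff = 1 - 93/255 = 0.635294 (inverted)
t(5,0) = 4.95 - 4.120·0.635294 = 2.333
Σt over all 6·8 pixels = 830986/6375 ≈ 130.3507451
V = pitch²·Σt = 1.81²·830986/6375 = 427.042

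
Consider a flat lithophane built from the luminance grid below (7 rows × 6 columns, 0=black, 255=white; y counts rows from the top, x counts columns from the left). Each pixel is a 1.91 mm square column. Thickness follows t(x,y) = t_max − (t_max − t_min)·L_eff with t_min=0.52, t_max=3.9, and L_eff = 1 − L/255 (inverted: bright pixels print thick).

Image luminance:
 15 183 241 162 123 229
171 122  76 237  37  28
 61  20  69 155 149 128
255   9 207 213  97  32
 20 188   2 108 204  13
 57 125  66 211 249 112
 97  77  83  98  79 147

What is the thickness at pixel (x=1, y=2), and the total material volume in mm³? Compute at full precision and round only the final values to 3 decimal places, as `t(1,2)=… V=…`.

span = t_max - t_min = 3.9 - 0.52 = 3.380
L(1,2) = 20, L_eff = 1 - 20/255 = 0.921569 (inverted)
t(1,2) = 3.9 - 3.380·0.921569 = 0.785
Σt over all 7·6 pixels = 223171/2550 ≈ 87.5180392
V = pitch²·Σt = 1.91²·223171/2550 = 319.275

t(1,2)=0.785 V=319.275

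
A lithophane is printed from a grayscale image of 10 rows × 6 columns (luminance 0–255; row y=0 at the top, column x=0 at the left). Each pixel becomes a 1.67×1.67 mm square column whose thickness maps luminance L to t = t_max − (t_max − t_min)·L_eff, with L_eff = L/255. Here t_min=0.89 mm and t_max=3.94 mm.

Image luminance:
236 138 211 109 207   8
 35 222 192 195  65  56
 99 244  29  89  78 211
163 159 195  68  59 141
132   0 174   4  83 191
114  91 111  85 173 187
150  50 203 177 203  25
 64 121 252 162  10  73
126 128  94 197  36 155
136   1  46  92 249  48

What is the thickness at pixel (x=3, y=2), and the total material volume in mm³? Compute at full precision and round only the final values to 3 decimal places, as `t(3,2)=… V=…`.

span = t_max - t_min = 3.94 - 0.89 = 3.050
L(3,2) = 89, L_eff = 89/255 = 0.349020
t(3,2) = 3.94 - 3.050·0.349020 = 2.875
Σt over all 10·6 pixels = 189292/1275 ≈ 148.4643137
V = pitch²·Σt = 1.67²·189292/1275 = 414.052

t(3,2)=2.875 V=414.052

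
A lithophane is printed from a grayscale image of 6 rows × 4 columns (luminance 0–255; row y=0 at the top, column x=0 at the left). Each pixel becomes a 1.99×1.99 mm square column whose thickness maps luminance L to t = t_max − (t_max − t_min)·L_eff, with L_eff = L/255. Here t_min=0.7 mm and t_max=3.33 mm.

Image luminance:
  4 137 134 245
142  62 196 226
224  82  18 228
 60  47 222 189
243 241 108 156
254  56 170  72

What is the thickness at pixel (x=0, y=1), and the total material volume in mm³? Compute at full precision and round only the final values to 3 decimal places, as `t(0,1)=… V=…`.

t(0,1)=1.865 V=172.886

span = t_max - t_min = 3.33 - 0.7 = 2.630
L(0,1) = 142, L_eff = 142/255 = 0.556863
t(0,1) = 3.33 - 2.630·0.556863 = 1.865
Σt over all 6·4 pixels = 92771/2125 ≈ 43.6569412
V = pitch²·Σt = 1.99²·92771/2125 = 172.886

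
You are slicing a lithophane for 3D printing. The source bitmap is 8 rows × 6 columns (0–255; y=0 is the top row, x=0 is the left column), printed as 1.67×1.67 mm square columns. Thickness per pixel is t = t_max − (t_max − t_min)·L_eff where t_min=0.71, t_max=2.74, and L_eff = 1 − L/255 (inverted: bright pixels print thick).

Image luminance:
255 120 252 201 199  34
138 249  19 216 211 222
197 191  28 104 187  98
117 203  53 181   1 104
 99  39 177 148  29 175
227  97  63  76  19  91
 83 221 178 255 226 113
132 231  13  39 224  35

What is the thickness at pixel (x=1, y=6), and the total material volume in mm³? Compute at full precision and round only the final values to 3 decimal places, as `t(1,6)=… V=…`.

span = t_max - t_min = 2.74 - 0.71 = 2.030
L(1,6) = 221, L_eff = 1 - 221/255 = 0.133333 (inverted)
t(1,6) = 2.74 - 2.030·0.133333 = 2.469
Σt over all 8·6 pixels = 2937/34 ≈ 86.3823529
V = pitch²·Σt = 1.67²·2937/34 = 240.912

t(1,6)=2.469 V=240.912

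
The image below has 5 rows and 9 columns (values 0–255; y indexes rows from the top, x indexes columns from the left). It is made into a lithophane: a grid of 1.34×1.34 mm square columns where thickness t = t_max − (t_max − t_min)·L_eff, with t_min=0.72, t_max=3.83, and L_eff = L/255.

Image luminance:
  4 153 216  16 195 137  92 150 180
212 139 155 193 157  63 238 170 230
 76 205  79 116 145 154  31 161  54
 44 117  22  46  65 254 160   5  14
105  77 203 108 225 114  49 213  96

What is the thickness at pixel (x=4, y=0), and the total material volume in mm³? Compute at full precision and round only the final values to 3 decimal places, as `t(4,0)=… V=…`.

t(4,0)=1.452 V=186.004

span = t_max - t_min = 3.83 - 0.72 = 3.110
L(4,0) = 195, L_eff = 195/255 = 0.764706
t(4,0) = 3.83 - 3.110·0.764706 = 1.452
Σt over all 5·9 pixels = 2641507/25500 ≈ 103.5885098
V = pitch²·Σt = 1.34²·2641507/25500 = 186.004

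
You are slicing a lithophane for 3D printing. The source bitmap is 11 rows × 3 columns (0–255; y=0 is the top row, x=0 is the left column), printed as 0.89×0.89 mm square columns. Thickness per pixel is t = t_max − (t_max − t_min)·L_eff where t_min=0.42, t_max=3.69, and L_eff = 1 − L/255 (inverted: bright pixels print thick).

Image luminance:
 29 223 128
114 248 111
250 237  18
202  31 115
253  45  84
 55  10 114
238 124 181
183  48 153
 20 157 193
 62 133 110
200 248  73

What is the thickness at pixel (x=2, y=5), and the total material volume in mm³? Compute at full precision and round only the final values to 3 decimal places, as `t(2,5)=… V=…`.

t(2,5)=1.882 V=55.570

span = t_max - t_min = 3.69 - 0.42 = 3.270
L(2,5) = 114, L_eff = 1 - 114/255 = 0.552941 (inverted)
t(2,5) = 3.69 - 3.270·0.552941 = 1.882
Σt over all 11·3 pixels = 29816/425 ≈ 70.1552941
V = pitch²·Σt = 0.89²·29816/425 = 55.570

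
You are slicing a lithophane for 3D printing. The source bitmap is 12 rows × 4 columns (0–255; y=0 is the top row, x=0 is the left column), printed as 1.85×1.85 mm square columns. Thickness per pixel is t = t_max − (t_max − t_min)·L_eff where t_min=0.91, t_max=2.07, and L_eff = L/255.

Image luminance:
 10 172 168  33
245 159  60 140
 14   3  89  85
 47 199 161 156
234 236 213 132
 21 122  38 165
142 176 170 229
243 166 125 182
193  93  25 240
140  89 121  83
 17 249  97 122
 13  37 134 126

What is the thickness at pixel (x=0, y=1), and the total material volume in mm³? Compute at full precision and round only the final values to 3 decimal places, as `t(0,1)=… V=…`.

t(0,1)=0.955 V=244.871

span = t_max - t_min = 2.07 - 0.91 = 1.160
L(0,1) = 245, L_eff = 245/255 = 0.960784
t(0,1) = 2.07 - 1.160·0.960784 = 0.955
Σt over all 12·4 pixels = 152038/2125 ≈ 71.5472941
V = pitch²·Σt = 1.85²·152038/2125 = 244.871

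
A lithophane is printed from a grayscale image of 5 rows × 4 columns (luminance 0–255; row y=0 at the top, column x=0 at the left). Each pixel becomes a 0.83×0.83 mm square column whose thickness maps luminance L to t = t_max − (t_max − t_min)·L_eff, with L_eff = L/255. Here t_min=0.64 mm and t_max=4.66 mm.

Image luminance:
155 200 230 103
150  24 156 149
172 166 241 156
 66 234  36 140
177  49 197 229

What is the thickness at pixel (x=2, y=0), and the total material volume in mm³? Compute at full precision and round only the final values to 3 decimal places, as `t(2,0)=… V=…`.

t(2,0)=1.034 V=31.299

span = t_max - t_min = 4.66 - 0.64 = 4.020
L(2,0) = 230, L_eff = 230/255 = 0.901961
t(2,0) = 4.66 - 4.020·0.901961 = 1.034
Σt over all 5·4 pixels = 19309/425 ≈ 45.4329412
V = pitch²·Σt = 0.83²·19309/425 = 31.299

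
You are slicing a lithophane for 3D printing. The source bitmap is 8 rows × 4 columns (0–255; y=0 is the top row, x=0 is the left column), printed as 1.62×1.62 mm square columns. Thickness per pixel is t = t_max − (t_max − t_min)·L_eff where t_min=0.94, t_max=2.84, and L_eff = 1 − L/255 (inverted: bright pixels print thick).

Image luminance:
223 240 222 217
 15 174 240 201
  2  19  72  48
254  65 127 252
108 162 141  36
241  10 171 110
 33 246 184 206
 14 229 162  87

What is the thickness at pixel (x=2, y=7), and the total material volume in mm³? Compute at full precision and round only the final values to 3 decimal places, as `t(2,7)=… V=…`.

span = t_max - t_min = 2.84 - 0.94 = 1.900
L(2,7) = 162, L_eff = 1 - 162/255 = 0.364706 (inverted)
t(2,7) = 2.84 - 1.900·0.364706 = 2.147
Σt over all 8·4 pixels = 162413/2550 ≈ 63.6913725
V = pitch²·Σt = 1.62²·162413/2550 = 167.152

t(2,7)=2.147 V=167.152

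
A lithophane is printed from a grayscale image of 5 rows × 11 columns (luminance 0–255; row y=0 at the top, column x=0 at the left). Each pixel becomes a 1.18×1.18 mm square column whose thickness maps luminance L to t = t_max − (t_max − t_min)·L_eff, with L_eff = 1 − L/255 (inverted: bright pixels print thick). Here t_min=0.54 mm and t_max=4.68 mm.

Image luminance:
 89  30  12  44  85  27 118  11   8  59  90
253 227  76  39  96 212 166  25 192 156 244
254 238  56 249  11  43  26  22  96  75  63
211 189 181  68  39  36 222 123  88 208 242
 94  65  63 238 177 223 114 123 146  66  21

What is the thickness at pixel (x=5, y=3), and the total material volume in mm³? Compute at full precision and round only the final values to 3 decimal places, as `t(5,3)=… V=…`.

t(5,3)=1.124 V=184.428

span = t_max - t_min = 4.68 - 0.54 = 4.140
L(5,3) = 36, L_eff = 1 - 36/255 = 0.858824 (inverted)
t(5,3) = 4.68 - 4.140·0.858824 = 1.124
Σt over all 5·11 pixels = 281463/2125 ≈ 132.4531765
V = pitch²·Σt = 1.18²·281463/2125 = 184.428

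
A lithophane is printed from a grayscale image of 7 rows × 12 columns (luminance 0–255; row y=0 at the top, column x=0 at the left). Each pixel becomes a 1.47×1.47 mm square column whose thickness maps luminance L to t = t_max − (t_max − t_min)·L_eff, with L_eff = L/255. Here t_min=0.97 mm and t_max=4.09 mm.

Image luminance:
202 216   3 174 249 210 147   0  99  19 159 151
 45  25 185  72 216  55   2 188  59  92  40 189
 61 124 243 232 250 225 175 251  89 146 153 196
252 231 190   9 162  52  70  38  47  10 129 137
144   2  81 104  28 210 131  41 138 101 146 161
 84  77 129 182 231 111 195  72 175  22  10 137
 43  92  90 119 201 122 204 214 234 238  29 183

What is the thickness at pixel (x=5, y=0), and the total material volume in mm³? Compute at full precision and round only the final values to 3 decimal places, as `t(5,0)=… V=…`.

t(5,0)=1.521 V=458.177

span = t_max - t_min = 4.09 - 0.97 = 3.120
L(5,0) = 210, L_eff = 210/255 = 0.823529
t(5,0) = 4.09 - 3.120·0.823529 = 1.521
Σt over all 7·12 pixels = 90113/425 ≈ 212.0305882
V = pitch²·Σt = 1.47²·90113/425 = 458.177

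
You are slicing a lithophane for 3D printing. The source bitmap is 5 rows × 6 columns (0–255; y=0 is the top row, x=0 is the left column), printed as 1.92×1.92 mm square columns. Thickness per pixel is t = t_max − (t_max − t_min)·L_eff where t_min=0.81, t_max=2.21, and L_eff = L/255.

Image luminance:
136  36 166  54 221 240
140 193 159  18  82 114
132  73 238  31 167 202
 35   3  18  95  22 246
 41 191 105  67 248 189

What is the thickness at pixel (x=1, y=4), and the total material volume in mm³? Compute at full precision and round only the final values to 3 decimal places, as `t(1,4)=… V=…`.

span = t_max - t_min = 2.21 - 0.81 = 1.400
L(1,4) = 191, L_eff = 191/255 = 0.749020
t(1,4) = 2.21 - 1.400·0.749020 = 1.161
Σt over all 5·6 pixels = 117797/2550 ≈ 46.1949020
V = pitch²·Σt = 1.92²·117797/2550 = 170.293

t(1,4)=1.161 V=170.293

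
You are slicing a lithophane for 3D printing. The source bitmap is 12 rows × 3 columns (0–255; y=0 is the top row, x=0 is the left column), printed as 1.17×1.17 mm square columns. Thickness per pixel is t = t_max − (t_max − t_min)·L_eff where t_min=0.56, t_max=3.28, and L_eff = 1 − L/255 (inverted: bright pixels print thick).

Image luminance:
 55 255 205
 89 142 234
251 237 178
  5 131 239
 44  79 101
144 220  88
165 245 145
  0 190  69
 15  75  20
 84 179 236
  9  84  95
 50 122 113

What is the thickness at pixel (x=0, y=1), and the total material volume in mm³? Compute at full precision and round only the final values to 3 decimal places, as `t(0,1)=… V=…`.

t(0,1)=1.509 V=94.662

span = t_max - t_min = 3.28 - 0.56 = 2.720
L(0,1) = 89, L_eff = 1 - 89/255 = 0.650980 (inverted)
t(0,1) = 3.28 - 2.720·0.650980 = 1.509
Σt over all 12·3 pixels = 69.152
V = pitch²·Σt = 1.17²·69.152 = 94.662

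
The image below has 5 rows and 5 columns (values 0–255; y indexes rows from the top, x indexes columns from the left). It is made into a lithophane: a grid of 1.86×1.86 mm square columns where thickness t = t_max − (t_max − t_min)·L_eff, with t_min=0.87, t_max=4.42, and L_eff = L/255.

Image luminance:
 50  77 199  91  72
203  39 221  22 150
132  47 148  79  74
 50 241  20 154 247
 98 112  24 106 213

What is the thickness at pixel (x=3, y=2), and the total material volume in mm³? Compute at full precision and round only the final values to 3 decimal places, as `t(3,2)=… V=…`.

span = t_max - t_min = 4.42 - 0.87 = 3.550
L(3,2) = 79, L_eff = 79/255 = 0.309804
t(3,2) = 4.42 - 3.550·0.309804 = 3.320
Σt over all 5·5 pixels = 359851/5100 ≈ 70.5590196
V = pitch²·Σt = 1.86²·359851/5100 = 244.106

t(3,2)=3.320 V=244.106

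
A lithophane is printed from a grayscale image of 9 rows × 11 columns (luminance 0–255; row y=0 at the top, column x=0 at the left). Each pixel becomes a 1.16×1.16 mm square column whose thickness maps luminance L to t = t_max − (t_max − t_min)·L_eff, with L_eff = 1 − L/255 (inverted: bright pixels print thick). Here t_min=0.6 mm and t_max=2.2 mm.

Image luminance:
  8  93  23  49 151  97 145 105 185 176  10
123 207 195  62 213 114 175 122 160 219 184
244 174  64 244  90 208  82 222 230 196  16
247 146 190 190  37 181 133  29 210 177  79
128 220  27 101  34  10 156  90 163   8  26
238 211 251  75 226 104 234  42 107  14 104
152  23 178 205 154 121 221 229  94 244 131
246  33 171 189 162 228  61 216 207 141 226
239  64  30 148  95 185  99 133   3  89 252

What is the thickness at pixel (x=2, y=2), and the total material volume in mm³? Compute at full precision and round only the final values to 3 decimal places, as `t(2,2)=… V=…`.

span = t_max - t_min = 2.2 - 0.6 = 1.600
L(2,2) = 64, L_eff = 1 - 64/255 = 0.749020 (inverted)
t(2,2) = 2.2 - 1.600·0.749020 = 1.002
Σt over all 9·11 pixels = 61893/425 ≈ 145.6305882
V = pitch²·Σt = 1.16²·61893/425 = 195.961

t(2,2)=1.002 V=195.961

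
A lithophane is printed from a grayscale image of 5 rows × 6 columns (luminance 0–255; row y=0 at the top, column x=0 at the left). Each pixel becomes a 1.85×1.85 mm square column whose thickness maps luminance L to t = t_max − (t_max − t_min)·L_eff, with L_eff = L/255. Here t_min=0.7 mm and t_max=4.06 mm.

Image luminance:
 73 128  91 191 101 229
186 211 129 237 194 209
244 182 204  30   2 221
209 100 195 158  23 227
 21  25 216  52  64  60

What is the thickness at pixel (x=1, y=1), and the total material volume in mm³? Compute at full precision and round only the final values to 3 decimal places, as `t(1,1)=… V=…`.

span = t_max - t_min = 4.06 - 0.7 = 3.360
L(1,1) = 211, L_eff = 211/255 = 0.827451
t(1,1) = 4.06 - 3.360·0.827451 = 1.280
Σt over all 5·6 pixels = 140889/2125 ≈ 66.3007059
V = pitch²·Σt = 1.85²·140889/2125 = 226.914

t(1,1)=1.280 V=226.914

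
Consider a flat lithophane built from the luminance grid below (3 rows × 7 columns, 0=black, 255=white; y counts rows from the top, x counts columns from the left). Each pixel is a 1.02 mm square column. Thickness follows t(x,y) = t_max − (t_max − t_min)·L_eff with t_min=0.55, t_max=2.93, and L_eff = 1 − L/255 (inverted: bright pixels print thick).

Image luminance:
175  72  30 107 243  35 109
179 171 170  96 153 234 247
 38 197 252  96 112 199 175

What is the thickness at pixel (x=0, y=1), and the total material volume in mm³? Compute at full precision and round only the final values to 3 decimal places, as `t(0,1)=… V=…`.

t(0,1)=2.221 V=42.022

span = t_max - t_min = 2.93 - 0.55 = 2.380
L(0,1) = 179, L_eff = 1 - 179/255 = 0.298039 (inverted)
t(0,1) = 2.93 - 2.380·0.298039 = 2.221
Σt over all 3·7 pixels = 40.39
V = pitch²·Σt = 1.02²·40.39 = 42.022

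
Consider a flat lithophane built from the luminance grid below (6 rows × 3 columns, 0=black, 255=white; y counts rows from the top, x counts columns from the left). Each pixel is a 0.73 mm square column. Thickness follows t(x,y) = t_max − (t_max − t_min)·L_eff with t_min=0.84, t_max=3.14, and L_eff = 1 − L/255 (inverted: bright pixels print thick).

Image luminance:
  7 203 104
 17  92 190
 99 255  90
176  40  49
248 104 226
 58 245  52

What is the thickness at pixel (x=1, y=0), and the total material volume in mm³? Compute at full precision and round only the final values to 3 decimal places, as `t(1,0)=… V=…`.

span = t_max - t_min = 3.14 - 0.84 = 2.300
L(1,0) = 203, L_eff = 1 - 203/255 = 0.203922 (inverted)
t(1,0) = 3.14 - 2.300·0.203922 = 2.671
Σt over all 6·3 pixels = 90421/2550 ≈ 35.4592157
V = pitch²·Σt = 0.73²·90421/2550 = 18.896

t(1,0)=2.671 V=18.896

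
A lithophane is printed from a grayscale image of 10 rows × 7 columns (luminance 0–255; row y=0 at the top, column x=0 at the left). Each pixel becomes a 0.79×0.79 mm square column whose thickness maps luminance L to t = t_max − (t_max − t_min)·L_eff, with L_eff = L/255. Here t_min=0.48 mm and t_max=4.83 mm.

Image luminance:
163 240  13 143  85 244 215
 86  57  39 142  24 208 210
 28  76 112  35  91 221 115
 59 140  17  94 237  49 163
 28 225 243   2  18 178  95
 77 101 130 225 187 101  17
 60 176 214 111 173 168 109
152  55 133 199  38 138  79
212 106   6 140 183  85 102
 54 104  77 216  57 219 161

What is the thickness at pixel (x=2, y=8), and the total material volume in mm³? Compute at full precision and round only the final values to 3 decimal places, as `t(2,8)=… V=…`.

span = t_max - t_min = 4.83 - 0.48 = 4.350
L(2,8) = 6, L_eff = 6/255 = 0.023529
t(2,8) = 4.83 - 4.350·0.023529 = 4.728
Σt over all 10·7 pixels = 32943/170 ≈ 193.7823529
V = pitch²·Σt = 0.79²·32943/170 = 120.940

t(2,8)=4.728 V=120.940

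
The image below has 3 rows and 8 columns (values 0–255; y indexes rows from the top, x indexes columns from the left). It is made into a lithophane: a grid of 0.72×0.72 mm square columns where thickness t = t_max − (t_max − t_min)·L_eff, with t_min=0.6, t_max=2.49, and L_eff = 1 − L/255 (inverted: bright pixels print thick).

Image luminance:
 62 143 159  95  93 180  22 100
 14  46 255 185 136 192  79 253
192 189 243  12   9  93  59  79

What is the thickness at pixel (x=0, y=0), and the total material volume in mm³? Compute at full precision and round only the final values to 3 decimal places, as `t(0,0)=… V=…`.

span = t_max - t_min = 2.49 - 0.6 = 1.890
L(0,0) = 62, L_eff = 1 - 62/255 = 0.756863 (inverted)
t(0,0) = 2.49 - 1.890·0.756863 = 1.060
Σt over all 3·8 pixels = 35.82
V = pitch²·Σt = 0.72²·35.82 = 18.569

t(0,0)=1.060 V=18.569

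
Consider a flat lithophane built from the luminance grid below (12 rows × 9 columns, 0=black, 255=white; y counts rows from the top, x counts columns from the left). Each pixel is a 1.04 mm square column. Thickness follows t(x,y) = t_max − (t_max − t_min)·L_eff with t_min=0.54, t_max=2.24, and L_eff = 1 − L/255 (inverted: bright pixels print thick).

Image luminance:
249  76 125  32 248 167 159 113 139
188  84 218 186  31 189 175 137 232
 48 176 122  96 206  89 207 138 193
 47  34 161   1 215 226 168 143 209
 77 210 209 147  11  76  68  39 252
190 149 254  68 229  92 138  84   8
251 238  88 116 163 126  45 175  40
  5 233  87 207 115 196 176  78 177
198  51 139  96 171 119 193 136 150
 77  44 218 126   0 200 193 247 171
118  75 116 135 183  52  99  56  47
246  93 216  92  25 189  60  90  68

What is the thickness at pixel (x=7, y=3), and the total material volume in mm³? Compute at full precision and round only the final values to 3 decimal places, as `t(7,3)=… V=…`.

span = t_max - t_min = 2.24 - 0.54 = 1.700
L(7,3) = 143, L_eff = 1 - 143/255 = 0.439216 (inverted)
t(7,3) = 2.24 - 1.700·0.439216 = 1.493
Σt over all 12·9 pixels = 23281/150 ≈ 155.2066667
V = pitch²·Σt = 1.04²·23281/150 = 167.872

t(7,3)=1.493 V=167.872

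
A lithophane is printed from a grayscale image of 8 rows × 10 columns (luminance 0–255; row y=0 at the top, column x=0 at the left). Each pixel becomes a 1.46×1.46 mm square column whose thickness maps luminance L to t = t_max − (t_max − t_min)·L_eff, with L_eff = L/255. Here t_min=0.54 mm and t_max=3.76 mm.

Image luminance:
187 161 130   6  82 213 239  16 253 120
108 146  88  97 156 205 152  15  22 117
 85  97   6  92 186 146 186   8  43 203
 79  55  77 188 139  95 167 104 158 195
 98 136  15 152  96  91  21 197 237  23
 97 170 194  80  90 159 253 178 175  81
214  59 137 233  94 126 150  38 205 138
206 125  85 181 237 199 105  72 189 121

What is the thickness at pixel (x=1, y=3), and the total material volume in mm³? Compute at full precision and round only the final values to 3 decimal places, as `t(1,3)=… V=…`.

span = t_max - t_min = 3.76 - 0.54 = 3.220
L(1,3) = 55, L_eff = 55/255 = 0.215686
t(1,3) = 3.76 - 3.220·0.215686 = 3.065
Σt over all 8·10 pixels = 2180281/12750 ≈ 171.0024314
V = pitch²·Σt = 1.46²·2180281/12750 = 364.509

t(1,3)=3.065 V=364.509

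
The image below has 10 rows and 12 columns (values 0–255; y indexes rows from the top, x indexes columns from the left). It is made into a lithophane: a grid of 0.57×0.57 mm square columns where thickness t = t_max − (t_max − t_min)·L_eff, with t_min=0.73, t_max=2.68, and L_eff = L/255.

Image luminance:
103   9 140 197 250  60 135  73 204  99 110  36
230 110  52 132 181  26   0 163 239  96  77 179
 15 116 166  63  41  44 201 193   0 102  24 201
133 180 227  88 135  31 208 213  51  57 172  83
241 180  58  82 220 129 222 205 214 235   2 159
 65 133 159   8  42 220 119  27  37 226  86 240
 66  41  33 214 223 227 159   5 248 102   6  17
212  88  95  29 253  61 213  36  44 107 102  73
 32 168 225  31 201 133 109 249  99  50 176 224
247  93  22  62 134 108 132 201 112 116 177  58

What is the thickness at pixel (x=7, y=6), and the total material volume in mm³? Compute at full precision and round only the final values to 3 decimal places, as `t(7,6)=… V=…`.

span = t_max - t_min = 2.68 - 0.73 = 1.950
L(7,6) = 5, L_eff = 5/255 = 0.019608
t(7,6) = 2.68 - 1.950·0.019608 = 2.642
Σt over all 10·12 pixels = 354749/1700 ≈ 208.6758824
V = pitch²·Σt = 0.57²·354749/1700 = 67.799

t(7,6)=2.642 V=67.799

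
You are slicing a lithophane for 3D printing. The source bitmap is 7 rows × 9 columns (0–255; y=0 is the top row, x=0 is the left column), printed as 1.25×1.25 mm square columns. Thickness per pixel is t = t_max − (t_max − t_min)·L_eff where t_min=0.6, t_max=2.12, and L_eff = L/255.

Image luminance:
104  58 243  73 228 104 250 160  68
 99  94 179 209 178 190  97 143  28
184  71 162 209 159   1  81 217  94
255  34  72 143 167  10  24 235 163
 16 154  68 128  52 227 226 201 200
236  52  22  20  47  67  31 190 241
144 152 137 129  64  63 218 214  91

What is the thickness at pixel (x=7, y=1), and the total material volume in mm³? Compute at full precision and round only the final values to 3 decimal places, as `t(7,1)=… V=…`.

t(7,1)=1.268 V=132.538

span = t_max - t_min = 2.12 - 0.6 = 1.520
L(7,1) = 143, L_eff = 143/255 = 0.560784
t(7,1) = 2.12 - 1.520·0.560784 = 1.268
Σt over all 7·9 pixels = 540757/6375 ≈ 84.8246275
V = pitch²·Σt = 1.25²·540757/6375 = 132.538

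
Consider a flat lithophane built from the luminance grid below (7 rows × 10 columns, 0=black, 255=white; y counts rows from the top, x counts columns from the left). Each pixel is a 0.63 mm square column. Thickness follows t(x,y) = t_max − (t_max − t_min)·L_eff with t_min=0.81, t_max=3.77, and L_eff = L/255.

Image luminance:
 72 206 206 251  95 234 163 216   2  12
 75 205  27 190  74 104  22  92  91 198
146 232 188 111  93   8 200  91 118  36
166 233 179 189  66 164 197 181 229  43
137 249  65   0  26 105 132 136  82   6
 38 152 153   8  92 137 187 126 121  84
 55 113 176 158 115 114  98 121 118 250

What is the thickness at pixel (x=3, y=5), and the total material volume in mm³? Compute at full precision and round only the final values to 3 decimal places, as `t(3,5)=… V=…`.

span = t_max - t_min = 3.77 - 0.81 = 2.960
L(3,5) = 8, L_eff = 8/255 = 0.031373
t(3,5) = 3.77 - 2.960·0.031373 = 3.677
Σt over all 7·10 pixels = 2068393/12750 ≈ 162.2269020
V = pitch²·Σt = 0.63²·2068393/12750 = 64.388

t(3,5)=3.677 V=64.388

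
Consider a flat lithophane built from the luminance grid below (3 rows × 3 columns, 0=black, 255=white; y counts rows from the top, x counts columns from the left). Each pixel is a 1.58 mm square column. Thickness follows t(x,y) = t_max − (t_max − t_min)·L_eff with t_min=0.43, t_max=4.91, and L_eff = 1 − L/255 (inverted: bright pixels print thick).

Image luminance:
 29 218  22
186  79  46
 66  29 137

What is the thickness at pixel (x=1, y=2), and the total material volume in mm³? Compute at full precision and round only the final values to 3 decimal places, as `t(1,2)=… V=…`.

span = t_max - t_min = 4.91 - 0.43 = 4.480
L(1,2) = 29, L_eff = 1 - 29/255 = 0.886275 (inverted)
t(1,2) = 4.91 - 4.480·0.886275 = 0.939
Σt over all 3·3 pixels = 462461/25500 ≈ 18.1357255
V = pitch²·Σt = 1.58²·462461/25500 = 45.274

t(1,2)=0.939 V=45.274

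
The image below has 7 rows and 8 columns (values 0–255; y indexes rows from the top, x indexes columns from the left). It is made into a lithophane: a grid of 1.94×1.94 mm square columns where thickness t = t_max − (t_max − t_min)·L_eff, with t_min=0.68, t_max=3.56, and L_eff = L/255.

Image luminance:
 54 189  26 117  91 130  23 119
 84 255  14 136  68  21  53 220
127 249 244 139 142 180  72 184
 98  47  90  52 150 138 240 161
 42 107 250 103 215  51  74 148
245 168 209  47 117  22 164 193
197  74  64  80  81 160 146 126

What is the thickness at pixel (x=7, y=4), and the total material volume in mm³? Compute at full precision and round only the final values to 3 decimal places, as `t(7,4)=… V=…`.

span = t_max - t_min = 3.56 - 0.68 = 2.880
L(7,4) = 148, L_eff = 148/255 = 0.580392
t(7,4) = 3.56 - 2.880·0.580392 = 1.888
Σt over all 7·8 pixels = 255736/2125 ≈ 120.3463529
V = pitch²·Σt = 1.94²·255736/2125 = 452.936

t(7,4)=1.888 V=452.936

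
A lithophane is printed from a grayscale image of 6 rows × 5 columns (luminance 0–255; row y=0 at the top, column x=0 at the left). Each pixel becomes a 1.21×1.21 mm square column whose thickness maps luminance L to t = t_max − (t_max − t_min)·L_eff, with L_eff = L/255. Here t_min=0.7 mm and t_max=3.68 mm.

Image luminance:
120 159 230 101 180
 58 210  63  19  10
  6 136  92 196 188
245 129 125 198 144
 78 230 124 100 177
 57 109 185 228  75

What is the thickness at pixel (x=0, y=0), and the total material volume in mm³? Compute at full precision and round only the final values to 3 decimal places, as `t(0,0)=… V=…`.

span = t_max - t_min = 3.68 - 0.7 = 2.980
L(0,0) = 120, L_eff = 120/255 = 0.470588
t(0,0) = 3.68 - 2.980·0.470588 = 2.278
Σt over all 6·5 pixels = 135962/2125 ≈ 63.9821176
V = pitch²·Σt = 1.21²·135962/2125 = 93.676

t(0,0)=2.278 V=93.676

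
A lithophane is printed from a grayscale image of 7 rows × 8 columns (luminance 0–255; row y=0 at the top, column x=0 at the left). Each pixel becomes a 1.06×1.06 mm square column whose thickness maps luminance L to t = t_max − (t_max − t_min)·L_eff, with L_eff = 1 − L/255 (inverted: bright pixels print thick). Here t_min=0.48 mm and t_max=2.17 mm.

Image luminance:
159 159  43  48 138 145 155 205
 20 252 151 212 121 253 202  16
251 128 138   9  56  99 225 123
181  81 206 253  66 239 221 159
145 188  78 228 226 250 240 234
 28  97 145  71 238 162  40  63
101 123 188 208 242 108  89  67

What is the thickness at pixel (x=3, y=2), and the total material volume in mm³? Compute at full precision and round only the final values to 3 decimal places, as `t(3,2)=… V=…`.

t(3,2)=0.540 V=91.808

span = t_max - t_min = 2.17 - 0.48 = 1.690
L(3,2) = 9, L_eff = 1 - 9/255 = 0.964706 (inverted)
t(3,2) = 2.17 - 1.690·0.964706 = 0.540
Σt over all 7·8 pixels = 2083577/25500 ≈ 81.7089020
V = pitch²·Σt = 1.06²·2083577/25500 = 91.808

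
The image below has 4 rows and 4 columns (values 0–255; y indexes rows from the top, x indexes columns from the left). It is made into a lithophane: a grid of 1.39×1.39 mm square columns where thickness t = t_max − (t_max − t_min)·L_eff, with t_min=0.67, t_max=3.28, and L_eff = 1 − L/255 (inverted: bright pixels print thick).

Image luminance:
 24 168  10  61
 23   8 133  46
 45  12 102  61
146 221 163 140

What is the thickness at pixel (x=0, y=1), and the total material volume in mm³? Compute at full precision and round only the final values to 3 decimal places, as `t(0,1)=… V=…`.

t(0,1)=0.905 V=47.666

span = t_max - t_min = 3.28 - 0.67 = 2.610
L(0,1) = 23, L_eff = 1 - 23/255 = 0.909804 (inverted)
t(0,1) = 3.28 - 2.610·0.909804 = 0.905
Σt over all 4·4 pixels = 209701/8500 ≈ 24.6707059
V = pitch²·Σt = 1.39²·209701/8500 = 47.666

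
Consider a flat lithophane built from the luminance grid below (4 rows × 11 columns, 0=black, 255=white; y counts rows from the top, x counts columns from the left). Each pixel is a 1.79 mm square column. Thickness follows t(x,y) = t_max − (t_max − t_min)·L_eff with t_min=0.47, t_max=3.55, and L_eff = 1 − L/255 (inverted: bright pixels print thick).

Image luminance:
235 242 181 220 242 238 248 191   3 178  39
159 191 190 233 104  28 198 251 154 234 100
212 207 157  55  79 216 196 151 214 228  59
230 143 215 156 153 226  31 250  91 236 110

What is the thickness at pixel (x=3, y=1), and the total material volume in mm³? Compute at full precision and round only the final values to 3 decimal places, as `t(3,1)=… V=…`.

t(3,1)=3.284 V=355.508

span = t_max - t_min = 3.55 - 0.47 = 3.080
L(3,1) = 233, L_eff = 1 - 233/255 = 0.086275 (inverted)
t(3,1) = 3.55 - 3.080·0.086275 = 3.284
Σt over all 4·11 pixels = 707333/6375 ≈ 110.9541961
V = pitch²·Σt = 1.79²·707333/6375 = 355.508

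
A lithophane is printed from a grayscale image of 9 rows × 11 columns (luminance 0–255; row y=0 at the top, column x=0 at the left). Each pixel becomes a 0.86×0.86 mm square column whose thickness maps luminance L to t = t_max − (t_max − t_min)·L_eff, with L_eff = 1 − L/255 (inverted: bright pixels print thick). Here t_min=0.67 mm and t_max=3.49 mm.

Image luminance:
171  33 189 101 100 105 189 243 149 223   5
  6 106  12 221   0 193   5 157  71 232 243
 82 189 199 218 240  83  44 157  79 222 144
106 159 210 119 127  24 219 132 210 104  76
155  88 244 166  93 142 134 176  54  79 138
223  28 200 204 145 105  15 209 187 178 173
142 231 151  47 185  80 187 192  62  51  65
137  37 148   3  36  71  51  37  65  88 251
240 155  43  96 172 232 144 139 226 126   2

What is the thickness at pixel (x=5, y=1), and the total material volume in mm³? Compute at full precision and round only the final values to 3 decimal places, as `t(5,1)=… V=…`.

span = t_max - t_min = 3.49 - 0.67 = 2.820
L(5,1) = 193, L_eff = 1 - 193/255 = 0.243137 (inverted)
t(5,1) = 3.49 - 2.820·0.243137 = 2.804
Σt over all 9·11 pixels = 355751/1700 ≈ 209.2652941
V = pitch²·Σt = 0.86²·355751/1700 = 154.773

t(5,1)=2.804 V=154.773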